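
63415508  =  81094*782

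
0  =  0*82634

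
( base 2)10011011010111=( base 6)114011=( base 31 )AAN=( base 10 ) 9943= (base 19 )18a6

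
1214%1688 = 1214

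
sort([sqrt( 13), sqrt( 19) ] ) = [ sqrt( 13 ), sqrt(19 )]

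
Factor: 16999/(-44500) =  -2^( - 2 )*5^( - 3)*191^1 = - 191/500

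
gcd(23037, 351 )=3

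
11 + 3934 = 3945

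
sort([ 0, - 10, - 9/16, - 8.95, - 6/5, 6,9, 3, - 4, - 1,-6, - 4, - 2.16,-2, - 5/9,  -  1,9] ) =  [- 10, - 8.95,-6, - 4, - 4,-2.16,-2 ,- 6/5,  -  1,- 1,-9/16, - 5/9,0,3 , 6, 9,9]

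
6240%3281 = 2959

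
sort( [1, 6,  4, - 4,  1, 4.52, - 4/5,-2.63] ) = [-4,-2.63,-4/5,1,1, 4 , 4.52, 6] 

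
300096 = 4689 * 64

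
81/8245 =81/8245  =  0.01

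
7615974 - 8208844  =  -592870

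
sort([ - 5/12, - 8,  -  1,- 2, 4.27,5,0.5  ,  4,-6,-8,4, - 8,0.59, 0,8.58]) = [ - 8, - 8, - 8, - 6, - 2, - 1,-5/12, 0, 0.5, 0.59,4,  4, 4.27,5 , 8.58] 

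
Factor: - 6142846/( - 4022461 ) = 2^1*113^(  -  1)*367^1*8369^1*35597^ (-1) 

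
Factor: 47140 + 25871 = 3^1*24337^1  =  73011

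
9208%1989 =1252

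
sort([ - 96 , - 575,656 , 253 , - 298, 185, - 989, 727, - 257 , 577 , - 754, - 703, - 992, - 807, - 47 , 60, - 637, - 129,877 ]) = [  -  992, - 989,-807, - 754, - 703 ,-637, - 575, - 298,-257, - 129, - 96, - 47,60,  185,253, 577,656,727, 877]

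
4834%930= 184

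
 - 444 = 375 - 819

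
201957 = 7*28851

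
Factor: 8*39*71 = 2^3*3^1 * 13^1*71^1= 22152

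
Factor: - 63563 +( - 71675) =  - 135238 = - 2^1*67619^1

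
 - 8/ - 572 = 2/143 = 0.01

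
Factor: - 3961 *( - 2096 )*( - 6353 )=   -  52744232368= - 2^4* 17^1*131^1*233^1*6353^1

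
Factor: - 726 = -2^1*3^1*11^2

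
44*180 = 7920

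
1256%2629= 1256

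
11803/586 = 20 + 83/586=20.14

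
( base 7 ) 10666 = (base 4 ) 222313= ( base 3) 10202121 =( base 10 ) 2743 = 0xab7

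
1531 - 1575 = -44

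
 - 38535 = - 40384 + 1849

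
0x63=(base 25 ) 3o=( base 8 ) 143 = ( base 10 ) 99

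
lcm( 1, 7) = 7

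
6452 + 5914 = 12366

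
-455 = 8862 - 9317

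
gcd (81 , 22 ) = 1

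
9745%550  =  395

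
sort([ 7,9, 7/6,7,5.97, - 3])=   [-3,7/6,5.97,7, 7,9]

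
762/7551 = 254/2517 = 0.10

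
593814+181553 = 775367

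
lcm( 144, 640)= 5760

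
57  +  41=98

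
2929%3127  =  2929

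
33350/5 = 6670=6670.00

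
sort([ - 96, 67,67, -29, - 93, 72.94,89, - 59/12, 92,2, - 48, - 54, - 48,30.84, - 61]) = [ - 96, - 93,  -  61,-54,-48, - 48,-29,-59/12,2 , 30.84,  67,67, 72.94,89 , 92] 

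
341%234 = 107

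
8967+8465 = 17432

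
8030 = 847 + 7183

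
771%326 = 119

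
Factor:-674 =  - 2^1*337^1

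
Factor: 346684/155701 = 2^2*7^(-1 )*29^( - 1 )  *  113^1 = 452/203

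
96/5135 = 96/5135 =0.02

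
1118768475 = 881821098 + 236947377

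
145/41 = 3+ 22/41 = 3.54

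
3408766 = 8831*386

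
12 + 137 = 149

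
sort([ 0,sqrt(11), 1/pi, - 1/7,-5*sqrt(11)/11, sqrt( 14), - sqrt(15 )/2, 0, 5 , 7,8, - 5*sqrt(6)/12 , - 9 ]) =[ -9,  -  sqrt(15 )/2,- 5*sqrt(11) /11 , - 5*sqrt(6 ) /12,-1/7,0, 0 , 1/pi,sqrt ( 11 ), sqrt(14) , 5, 7,8]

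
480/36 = 13 + 1/3=13.33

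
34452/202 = 17226/101=170.55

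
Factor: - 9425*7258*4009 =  - 274242259850 = -2^1*5^2*13^1*19^2* 29^1*191^1* 211^1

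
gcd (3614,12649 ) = 1807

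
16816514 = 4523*3718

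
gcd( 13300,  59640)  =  140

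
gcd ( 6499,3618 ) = 67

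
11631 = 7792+3839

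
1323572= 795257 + 528315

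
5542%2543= 456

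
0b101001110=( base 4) 11032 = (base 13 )1C9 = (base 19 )HB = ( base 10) 334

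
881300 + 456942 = 1338242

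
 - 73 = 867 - 940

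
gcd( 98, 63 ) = 7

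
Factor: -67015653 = -3^1*139^1*160709^1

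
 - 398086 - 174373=  -  572459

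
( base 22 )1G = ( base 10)38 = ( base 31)17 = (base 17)24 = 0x26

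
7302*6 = 43812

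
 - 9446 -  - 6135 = - 3311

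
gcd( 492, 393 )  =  3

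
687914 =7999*86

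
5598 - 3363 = 2235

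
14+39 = 53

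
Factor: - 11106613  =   - 7^1*41^1*38699^1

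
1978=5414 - 3436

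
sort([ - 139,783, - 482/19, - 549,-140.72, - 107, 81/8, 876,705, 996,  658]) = [ - 549, - 140.72, - 139, - 107, - 482/19, 81/8, 658,705,783, 876, 996]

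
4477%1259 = 700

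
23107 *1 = 23107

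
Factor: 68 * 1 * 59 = 2^2* 17^1*59^1 = 4012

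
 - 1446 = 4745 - 6191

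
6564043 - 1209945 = 5354098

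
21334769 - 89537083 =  - 68202314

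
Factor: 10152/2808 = 13^( - 1) * 47^1 =47/13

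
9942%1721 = 1337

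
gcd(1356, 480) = 12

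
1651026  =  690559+960467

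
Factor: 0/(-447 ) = 0 = 0^1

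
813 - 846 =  - 33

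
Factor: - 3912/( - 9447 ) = 1304/3149 = 2^3 * 47^( - 1 )*67^(-1)*163^1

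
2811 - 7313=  - 4502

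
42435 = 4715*9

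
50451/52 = 970 + 11/52 = 970.21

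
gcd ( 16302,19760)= 494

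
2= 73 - 71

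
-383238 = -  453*846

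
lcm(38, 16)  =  304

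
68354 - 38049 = 30305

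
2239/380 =2239/380= 5.89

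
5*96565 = 482825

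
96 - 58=38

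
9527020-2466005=7061015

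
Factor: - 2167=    - 11^1 * 197^1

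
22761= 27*843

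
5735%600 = 335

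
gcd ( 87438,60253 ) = 1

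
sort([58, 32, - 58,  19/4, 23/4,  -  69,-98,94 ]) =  [-98, - 69,  -  58, 19/4,23/4, 32,58,94]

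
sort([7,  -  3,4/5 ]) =[ - 3, 4/5,7]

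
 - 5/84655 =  - 1+16930/16931 = -  0.00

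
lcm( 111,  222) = 222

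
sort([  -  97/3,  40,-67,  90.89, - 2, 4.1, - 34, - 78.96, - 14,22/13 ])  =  [-78.96, - 67 , - 34, - 97/3,-14,  -  2, 22/13,4.1,40, 90.89]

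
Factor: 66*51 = 2^1*3^2 * 11^1*17^1 = 3366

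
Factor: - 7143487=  - 13^1* 19^1*28921^1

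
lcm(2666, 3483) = 215946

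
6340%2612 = 1116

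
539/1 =539 = 539.00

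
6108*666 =4067928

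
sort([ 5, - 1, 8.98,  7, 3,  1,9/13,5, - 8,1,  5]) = [ - 8, - 1 , 9/13,1,1, 3, 5 , 5, 5, 7,8.98 ] 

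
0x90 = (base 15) 99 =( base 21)6i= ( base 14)a4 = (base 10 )144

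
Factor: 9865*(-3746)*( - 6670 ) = 246485114300 = 2^2*5^2*23^1*29^1 *1873^1*1973^1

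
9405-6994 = 2411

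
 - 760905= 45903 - 806808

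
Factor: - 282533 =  - 359^1*787^1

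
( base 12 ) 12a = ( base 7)343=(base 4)2302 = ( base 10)178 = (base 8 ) 262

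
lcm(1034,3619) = 7238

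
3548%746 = 564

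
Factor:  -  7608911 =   -  17^1*19^1*23557^1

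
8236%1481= 831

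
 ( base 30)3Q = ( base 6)312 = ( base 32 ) 3k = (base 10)116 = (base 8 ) 164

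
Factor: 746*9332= 2^3*373^1*2333^1 = 6961672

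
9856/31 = 317 + 29/31 = 317.94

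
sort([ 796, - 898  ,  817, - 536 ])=[ - 898, - 536 , 796 , 817 ]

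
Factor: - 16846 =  - 2^1 * 8423^1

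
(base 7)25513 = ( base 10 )6772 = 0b1101001110100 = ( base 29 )81F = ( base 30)7fm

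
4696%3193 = 1503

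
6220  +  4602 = 10822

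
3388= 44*77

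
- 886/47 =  -19 + 7/47  =  - 18.85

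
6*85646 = 513876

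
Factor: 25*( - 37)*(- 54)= 2^1*3^3*5^2 * 37^1 = 49950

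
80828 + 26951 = 107779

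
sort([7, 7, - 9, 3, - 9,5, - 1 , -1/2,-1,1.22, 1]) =[ - 9, - 9, - 1, - 1,- 1/2,1,  1.22,3, 5,  7,7]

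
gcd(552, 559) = 1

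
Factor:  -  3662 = -2^1*1831^1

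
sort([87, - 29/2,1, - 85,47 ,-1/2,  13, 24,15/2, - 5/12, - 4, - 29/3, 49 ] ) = [ - 85,  -  29/2, - 29/3, - 4, - 1/2, - 5/12,1, 15/2,  13, 24,47,49,87]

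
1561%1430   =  131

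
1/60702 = 1/60702 = 0.00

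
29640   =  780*38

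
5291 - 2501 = 2790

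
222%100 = 22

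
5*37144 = 185720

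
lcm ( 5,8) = 40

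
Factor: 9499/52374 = 1357/7482 = 2^ (- 1)*3^( - 1)*23^1*29^(-1 )*43^(  -  1 )*59^1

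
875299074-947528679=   -  72229605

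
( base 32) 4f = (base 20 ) 73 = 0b10001111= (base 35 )43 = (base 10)143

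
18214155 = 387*47065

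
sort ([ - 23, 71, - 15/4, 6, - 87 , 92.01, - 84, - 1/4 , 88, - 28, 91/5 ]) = [  -  87, - 84,- 28, - 23, - 15/4,- 1/4 , 6, 91/5, 71, 88, 92.01]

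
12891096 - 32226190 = -19335094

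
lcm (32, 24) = 96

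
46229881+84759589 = 130989470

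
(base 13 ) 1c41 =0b1000010110110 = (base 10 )4278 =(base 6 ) 31450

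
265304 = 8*33163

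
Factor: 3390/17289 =2^1*3^( - 1 )*5^1*17^(  -  1 ) =10/51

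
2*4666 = 9332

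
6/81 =2/27= 0.07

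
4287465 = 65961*65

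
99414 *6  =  596484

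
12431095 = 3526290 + 8904805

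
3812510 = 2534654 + 1277856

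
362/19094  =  181/9547 = 0.02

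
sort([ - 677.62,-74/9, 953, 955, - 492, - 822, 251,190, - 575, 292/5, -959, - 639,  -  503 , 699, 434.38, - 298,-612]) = [-959, - 822,- 677.62, - 639, - 612,  -  575, - 503, - 492, - 298,- 74/9,292/5,190, 251,434.38,699, 953, 955]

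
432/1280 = 27/80  =  0.34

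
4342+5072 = 9414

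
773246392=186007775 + 587238617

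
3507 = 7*501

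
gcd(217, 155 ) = 31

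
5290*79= 417910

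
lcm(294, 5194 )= 15582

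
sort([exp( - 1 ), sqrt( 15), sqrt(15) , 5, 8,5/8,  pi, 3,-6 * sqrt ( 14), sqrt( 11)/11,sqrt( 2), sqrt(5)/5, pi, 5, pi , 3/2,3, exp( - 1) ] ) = [ -6* sqrt ( 14), sqrt( 11) /11,exp( - 1),exp( - 1),sqrt(5 ) /5, 5/8, sqrt(2 ),3/2, 3, 3,pi, pi, pi, sqrt ( 15),sqrt ( 15),5, 5,  8 ] 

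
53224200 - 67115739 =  - 13891539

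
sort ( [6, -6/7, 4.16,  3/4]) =[-6/7, 3/4,  4.16,6]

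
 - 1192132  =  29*( - 41108 ) 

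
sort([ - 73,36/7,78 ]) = [ - 73,36/7,78]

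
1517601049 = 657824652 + 859776397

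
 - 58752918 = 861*( - 68238 )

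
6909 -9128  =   - 2219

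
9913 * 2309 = 22889117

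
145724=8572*17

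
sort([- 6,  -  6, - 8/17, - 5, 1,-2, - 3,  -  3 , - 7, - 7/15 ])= [ -7,  -  6, - 6 ,- 5,-3, - 3 , - 2 ,-8/17,-7/15, 1 ]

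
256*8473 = 2169088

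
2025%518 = 471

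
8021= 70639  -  62618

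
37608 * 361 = 13576488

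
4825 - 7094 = -2269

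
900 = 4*225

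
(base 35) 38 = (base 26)49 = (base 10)113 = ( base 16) 71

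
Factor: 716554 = 2^1*358277^1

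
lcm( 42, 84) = 84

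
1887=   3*629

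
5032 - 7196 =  - 2164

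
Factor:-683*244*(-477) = 2^2*3^2*53^1*61^1*683^1 = 79493004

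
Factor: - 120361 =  - 37^1 * 3253^1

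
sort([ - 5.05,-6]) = [  -  6,-5.05 ]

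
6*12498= 74988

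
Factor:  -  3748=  - 2^2*937^1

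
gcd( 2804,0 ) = 2804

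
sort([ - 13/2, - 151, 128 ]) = [-151, - 13/2,128]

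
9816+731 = 10547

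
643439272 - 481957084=161482188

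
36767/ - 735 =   -  36767/735 = - 50.02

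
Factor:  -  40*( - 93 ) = 3720  =  2^3*3^1*5^1*31^1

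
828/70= 414/35 = 11.83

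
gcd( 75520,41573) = 1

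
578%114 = 8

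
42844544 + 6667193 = 49511737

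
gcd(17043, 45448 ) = 5681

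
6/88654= 3/44327 = 0.00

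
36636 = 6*6106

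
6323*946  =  5981558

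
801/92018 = 801/92018 = 0.01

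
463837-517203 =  -53366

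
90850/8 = 11356 + 1/4 = 11356.25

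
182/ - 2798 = - 91/1399  =  -0.07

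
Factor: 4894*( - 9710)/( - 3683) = 47520740/3683=2^2*5^1*29^( - 1 )*127^ ( - 1)*971^1*2447^1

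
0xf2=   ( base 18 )d8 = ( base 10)242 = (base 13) 158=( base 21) bb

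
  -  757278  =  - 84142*9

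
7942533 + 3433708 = 11376241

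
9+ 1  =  10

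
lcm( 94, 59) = 5546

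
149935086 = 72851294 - - 77083792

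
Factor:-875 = - 5^3 * 7^1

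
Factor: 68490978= 2^1*3^1 * 11415163^1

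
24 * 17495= 419880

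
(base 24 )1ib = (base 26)1D5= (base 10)1019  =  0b1111111011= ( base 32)vr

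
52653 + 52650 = 105303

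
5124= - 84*( - 61) 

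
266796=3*88932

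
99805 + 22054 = 121859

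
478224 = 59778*8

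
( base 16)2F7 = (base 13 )465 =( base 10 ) 759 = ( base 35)lo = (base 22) 1CB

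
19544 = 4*4886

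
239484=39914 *6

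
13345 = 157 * 85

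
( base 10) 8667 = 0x21db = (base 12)5023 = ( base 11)656A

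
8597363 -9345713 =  - 748350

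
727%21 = 13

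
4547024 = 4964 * 916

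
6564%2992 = 580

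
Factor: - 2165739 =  - 3^1*53^2*257^1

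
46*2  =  92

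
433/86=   5 + 3/86 = 5.03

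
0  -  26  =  -26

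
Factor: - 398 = -2^1 * 199^1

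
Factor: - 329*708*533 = -2^2 *3^1  *7^1 * 13^1*41^1*47^1*59^1 = -124152756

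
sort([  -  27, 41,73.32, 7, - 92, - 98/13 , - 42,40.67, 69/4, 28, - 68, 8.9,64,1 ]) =[ - 92, -68, -42, - 27, -98/13,1,7,8.9,69/4, 28,40.67,41, 64 , 73.32] 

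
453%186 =81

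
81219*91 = 7390929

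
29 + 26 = 55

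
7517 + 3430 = 10947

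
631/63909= 631/63909  =  0.01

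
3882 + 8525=12407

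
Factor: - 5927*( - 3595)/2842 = 21307565/2842= 2^( - 1)*5^1*7^( - 2)*29^( - 1 )*719^1*5927^1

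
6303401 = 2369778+3933623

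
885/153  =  295/51 = 5.78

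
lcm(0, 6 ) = 0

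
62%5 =2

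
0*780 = 0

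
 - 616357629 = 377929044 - 994286673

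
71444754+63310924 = 134755678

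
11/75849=11/75849 = 0.00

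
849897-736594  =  113303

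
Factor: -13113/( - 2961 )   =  31/7 = 7^( - 1 )*31^1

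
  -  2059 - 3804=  - 5863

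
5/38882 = 5/38882 = 0.00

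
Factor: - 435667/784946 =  - 2^(-1)*29^1*83^1 * 181^1*392473^( - 1 )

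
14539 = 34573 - 20034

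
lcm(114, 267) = 10146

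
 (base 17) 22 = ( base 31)15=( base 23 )1d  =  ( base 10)36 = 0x24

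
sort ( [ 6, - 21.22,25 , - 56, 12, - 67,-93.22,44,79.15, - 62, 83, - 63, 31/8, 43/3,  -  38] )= [ - 93.22, - 67, - 63, - 62,-56, - 38, - 21.22,31/8,6,12,43/3, 25,44, 79.15,83 ]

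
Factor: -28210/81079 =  - 2^1*5^1*7^1*13^1 *31^1*89^(- 1 )*911^( - 1 ) 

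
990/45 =22 =22.00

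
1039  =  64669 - 63630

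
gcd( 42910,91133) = 7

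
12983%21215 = 12983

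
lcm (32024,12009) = 96072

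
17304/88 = 2163/11 = 196.64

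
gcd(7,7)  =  7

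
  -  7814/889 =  - 7814/889 = - 8.79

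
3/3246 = 1/1082 = 0.00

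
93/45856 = 93/45856 = 0.00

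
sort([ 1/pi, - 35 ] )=[ - 35,  1/pi] 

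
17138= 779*22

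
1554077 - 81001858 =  - 79447781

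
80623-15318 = 65305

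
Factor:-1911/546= - 2^ (- 1 )*7^1 = - 7/2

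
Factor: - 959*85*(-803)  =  65456545 = 5^1 * 7^1*11^1*17^1*73^1 * 137^1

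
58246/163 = 58246/163   =  357.34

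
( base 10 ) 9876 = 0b10011010010100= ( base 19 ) 186F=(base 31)A8I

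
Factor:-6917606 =  -  2^1*17^1*203459^1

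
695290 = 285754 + 409536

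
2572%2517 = 55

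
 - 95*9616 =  - 913520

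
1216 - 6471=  - 5255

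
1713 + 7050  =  8763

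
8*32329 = 258632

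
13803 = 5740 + 8063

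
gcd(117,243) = 9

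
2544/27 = 94  +  2/9 = 94.22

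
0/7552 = 0=0.00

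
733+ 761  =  1494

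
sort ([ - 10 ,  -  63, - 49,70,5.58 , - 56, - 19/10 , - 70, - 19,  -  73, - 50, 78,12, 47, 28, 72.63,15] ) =[ - 73 , - 70,  -  63, - 56,  -  50, - 49,-19,-10, - 19/10,5.58,12,  15,28,47,70,72.63,78 ]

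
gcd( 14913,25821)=9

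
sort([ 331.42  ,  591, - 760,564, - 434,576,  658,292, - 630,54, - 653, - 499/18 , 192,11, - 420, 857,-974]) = [ - 974, - 760, - 653, - 630, - 434, - 420, - 499/18,  11,54, 192, 292, 331.42, 564,576,  591, 658, 857 ] 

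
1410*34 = 47940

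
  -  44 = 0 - 44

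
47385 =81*585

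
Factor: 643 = 643^1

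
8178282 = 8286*987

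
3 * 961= 2883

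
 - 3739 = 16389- 20128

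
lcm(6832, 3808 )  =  232288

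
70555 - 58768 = 11787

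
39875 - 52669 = -12794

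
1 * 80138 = 80138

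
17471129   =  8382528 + 9088601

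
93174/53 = 1758 = 1758.00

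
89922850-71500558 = 18422292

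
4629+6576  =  11205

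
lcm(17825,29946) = 748650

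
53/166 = 53/166 =0.32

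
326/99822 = 163/49911 = 0.00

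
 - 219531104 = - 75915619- 143615485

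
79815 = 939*85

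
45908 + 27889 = 73797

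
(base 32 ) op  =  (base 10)793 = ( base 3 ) 1002101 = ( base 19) 23e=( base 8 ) 1431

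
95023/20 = 95023/20=4751.15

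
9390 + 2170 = 11560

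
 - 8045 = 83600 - 91645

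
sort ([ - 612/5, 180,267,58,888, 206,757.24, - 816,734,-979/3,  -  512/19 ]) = [ - 816 , - 979/3, - 612/5,-512/19,58,180, 206,267, 734, 757.24,888]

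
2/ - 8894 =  - 1 + 4446/4447 = - 0.00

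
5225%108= 41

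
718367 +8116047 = 8834414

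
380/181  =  2 + 18/181 = 2.10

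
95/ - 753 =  - 95/753  =  -0.13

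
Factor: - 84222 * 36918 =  - 2^2*3^4 *7^1*293^1*4679^1 = - 3109307796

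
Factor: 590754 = 2^1*3^1*98459^1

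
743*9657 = 7175151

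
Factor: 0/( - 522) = 0 = 0^1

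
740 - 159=581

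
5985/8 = 5985/8 =748.12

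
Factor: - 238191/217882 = - 2^( - 1 )*3^1*7^( - 1)*79^( - 1)*197^ (-1)*79397^1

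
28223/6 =4703 + 5/6 = 4703.83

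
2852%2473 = 379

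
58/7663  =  58/7663 =0.01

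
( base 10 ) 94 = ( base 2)1011110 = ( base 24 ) 3M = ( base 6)234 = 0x5E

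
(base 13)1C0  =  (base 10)325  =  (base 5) 2300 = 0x145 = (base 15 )16A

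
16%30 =16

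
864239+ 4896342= 5760581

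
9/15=3/5=0.60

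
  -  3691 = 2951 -6642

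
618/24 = 103/4 = 25.75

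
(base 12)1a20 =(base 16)C78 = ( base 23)60i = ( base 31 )39u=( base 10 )3192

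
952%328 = 296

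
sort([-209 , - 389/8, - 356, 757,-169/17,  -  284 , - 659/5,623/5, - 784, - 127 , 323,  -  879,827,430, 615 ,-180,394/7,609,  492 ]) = [ - 879,  -  784, - 356, - 284, - 209, - 180, - 659/5, - 127, - 389/8 , - 169/17,  394/7, 623/5,323,430, 492,609,615,757, 827]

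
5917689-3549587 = 2368102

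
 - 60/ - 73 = 60/73  =  0.82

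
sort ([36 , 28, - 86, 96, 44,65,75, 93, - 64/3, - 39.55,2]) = [ - 86, - 39.55, - 64/3,  2, 28, 36, 44,65, 75, 93,  96 ]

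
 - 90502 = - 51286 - 39216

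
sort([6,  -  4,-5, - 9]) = [ - 9, - 5, -4,6]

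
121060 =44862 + 76198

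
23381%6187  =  4820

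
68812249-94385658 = -25573409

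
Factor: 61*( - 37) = -2257 = - 37^1*61^1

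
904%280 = 64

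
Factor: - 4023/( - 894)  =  2^ ( - 1)*3^2 = 9/2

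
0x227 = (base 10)551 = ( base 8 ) 1047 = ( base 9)672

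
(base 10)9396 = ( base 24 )g7c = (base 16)24B4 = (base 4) 2102310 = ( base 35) 7NG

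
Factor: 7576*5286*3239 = 129711377904 = 2^4*3^1*41^1 * 79^1*881^1  *947^1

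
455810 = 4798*95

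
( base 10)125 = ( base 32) 3T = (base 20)65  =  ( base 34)3N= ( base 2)1111101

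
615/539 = 1 + 76/539 = 1.14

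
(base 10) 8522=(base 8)20512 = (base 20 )1162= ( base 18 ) 1858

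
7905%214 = 201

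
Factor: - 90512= - 2^4 * 5657^1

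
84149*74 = 6227026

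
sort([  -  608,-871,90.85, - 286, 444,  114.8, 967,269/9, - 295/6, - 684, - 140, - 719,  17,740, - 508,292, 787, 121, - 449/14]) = [  -  871, - 719,  -  684, - 608,-508, - 286, - 140,-295/6 ,  -  449/14 , 17, 269/9, 90.85,114.8 , 121, 292, 444, 740, 787 , 967]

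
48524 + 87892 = 136416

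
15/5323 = 15/5323 = 0.00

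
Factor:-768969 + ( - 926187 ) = - 1695156 =- 2^2*3^1*141263^1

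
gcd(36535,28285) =5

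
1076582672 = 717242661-  -  359340011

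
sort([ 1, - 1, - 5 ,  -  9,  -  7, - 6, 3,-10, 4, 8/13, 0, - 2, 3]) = [-10, - 9, - 7, - 6,  -  5, - 2, - 1,0,8/13,1,3,3,4 ] 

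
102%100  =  2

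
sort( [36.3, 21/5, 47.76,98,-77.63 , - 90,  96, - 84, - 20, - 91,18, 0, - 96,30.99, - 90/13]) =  [-96, - 91, - 90, - 84  , - 77.63, - 20, - 90/13, 0,21/5,  18,30.99, 36.3,47.76,96,  98] 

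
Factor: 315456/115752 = 248/91= 2^3*7^( - 1)*13^(  -  1)*31^1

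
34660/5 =6932  =  6932.00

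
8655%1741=1691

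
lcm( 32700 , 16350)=32700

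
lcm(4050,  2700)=8100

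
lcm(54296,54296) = 54296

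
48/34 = 24/17 = 1.41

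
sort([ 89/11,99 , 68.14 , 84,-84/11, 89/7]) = [- 84/11 , 89/11,89/7, 68.14,84, 99]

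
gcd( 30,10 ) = 10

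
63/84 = 3/4 = 0.75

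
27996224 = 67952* 412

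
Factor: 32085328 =2^4*11^2*16573^1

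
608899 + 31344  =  640243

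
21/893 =21/893 =0.02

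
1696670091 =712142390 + 984527701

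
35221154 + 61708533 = 96929687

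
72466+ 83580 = 156046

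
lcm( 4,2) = 4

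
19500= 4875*4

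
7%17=7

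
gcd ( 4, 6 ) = 2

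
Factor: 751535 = 5^1 * 29^1*71^1*73^1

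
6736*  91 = 612976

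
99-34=65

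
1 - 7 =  - 6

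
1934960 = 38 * 50920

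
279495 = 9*31055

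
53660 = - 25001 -  -  78661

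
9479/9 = 9479/9 = 1053.22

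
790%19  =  11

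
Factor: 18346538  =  2^1*7^1* 1310467^1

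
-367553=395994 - 763547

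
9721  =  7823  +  1898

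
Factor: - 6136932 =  - 2^2*3^1* 17^1*67^1*449^1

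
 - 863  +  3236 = 2373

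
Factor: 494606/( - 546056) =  - 721/796 = -  2^(-2) *7^1*103^1*199^ ( - 1) 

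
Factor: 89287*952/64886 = 2^2*7^1*11^1*17^1*8117^1*32443^ ( - 1) = 42500612/32443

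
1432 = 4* 358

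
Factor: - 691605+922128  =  3^1*43^1*1787^1  =  230523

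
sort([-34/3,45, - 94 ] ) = [  -  94, - 34/3, 45]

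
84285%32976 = 18333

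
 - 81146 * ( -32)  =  2596672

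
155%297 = 155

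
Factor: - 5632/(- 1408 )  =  4 = 2^2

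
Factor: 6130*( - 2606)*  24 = - 383394720 = - 2^5 * 3^1*5^1*613^1*1303^1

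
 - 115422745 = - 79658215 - 35764530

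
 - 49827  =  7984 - 57811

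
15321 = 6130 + 9191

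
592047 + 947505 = 1539552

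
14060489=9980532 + 4079957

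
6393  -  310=6083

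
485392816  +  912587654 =1397980470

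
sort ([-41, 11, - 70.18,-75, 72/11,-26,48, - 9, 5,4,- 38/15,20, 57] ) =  [ - 75, - 70.18, - 41,  -  26,  -  9, - 38/15, 4,  5, 72/11, 11  ,  20,48, 57]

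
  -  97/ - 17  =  5+12/17= 5.71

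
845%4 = 1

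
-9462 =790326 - 799788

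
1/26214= 1/26214 =0.00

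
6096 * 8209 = 50042064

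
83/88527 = 83/88527 = 0.00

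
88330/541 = 163 + 147/541 =163.27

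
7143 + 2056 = 9199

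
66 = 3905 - 3839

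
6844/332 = 20 + 51/83 = 20.61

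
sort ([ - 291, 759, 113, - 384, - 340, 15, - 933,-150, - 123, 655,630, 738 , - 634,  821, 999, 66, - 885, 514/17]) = [ - 933, - 885, - 634,-384,-340, - 291, - 150, - 123, 15, 514/17, 66, 113 , 630, 655, 738, 759,821 , 999] 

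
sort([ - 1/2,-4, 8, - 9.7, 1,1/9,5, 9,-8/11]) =[ - 9.7,-4,-8/11, - 1/2,1/9, 1,5,8,9]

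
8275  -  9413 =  - 1138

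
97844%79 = 42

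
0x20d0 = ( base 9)12463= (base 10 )8400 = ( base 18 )17gc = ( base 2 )10000011010000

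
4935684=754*6546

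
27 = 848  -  821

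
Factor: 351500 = 2^2*5^3  *  19^1*37^1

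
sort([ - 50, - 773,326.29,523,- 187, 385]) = [-773, - 187,- 50,326.29, 385, 523]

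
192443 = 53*3631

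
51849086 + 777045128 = 828894214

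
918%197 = 130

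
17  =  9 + 8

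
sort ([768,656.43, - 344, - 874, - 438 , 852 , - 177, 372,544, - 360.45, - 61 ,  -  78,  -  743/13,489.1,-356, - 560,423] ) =[-874, - 560, - 438, - 360.45, - 356, - 344,  -  177, - 78,-61, - 743/13,  372,423,489.1, 544  ,  656.43,768, 852] 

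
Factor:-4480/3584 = - 5/4  =  - 2^(-2 )*5^1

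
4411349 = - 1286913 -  - 5698262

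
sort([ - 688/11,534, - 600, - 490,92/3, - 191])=[ - 600, -490 ,-191 , - 688/11,92/3,534]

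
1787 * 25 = 44675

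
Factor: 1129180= 2^2 * 5^1  *  13^1*43^1*101^1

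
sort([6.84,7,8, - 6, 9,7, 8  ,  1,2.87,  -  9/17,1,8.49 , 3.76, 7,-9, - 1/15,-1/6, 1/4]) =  [ - 9, - 6,-9/17, - 1/6, - 1/15,1/4,1, 1 , 2.87,3.76,6.84,7,7, 7,8, 8 , 8.49,9 ]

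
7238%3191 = 856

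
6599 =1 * 6599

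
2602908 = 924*2817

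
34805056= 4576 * 7606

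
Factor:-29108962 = - 2^1 *14554481^1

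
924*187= 172788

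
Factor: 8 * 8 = 64= 2^6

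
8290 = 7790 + 500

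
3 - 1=2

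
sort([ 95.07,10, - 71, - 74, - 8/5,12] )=[-74,-71, - 8/5,10,12,  95.07 ] 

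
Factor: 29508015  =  3^1*5^1*53^1*37117^1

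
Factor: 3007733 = 23^1 * 251^1*521^1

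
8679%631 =476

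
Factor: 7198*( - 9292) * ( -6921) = 2^3*3^2*23^1*59^1*61^1*101^1*769^1= 462902890536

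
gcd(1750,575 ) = 25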